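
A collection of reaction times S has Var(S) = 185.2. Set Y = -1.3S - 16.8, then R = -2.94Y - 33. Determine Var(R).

Var(R) = 2705.3430768

Var(Y) = (-1.3)²·185.2 = 312.988.
Var(R) = (-2.94)²·312.988 = 2705.3430768.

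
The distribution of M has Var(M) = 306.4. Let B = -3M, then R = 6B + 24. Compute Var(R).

Var(R) = 99273.6

Var(B) = (-3)²·306.4 = 2757.6.
Var(R) = 6²·2757.6 = 99273.6.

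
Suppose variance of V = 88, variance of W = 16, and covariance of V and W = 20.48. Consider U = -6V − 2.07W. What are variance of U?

variance of U = a²·variance of V + b²·variance of W + 2ab·covariance of V and W with a = -6, b = -2.07.
= (-6)²·88 + (-2.07)²·16 + 2·(-6)·(-2.07)·20.48
= 3168 + 68.5584 + 508.7232 = 3745.2816.

variance of U = 3745.2816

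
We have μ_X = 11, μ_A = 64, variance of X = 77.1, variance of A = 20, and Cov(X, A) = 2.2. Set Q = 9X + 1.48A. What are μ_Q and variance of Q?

μ_Q = 193.72, variance of Q = 6347.516

μ_Q = 9·μ_X + 1.48·μ_A = 9·11 + 1.48·64 = 193.72.
variance of Q = a²·variance of X + b²·variance of A + 2ab·Cov(X, A) with a = 9, b = 1.48.
= 9²·77.1 + 1.48²·20 + 2·9·1.48·2.2
= 6245.1 + 43.808 + 58.608 = 6347.516.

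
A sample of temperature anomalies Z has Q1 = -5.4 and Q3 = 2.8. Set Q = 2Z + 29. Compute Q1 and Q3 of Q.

a = 2 > 0: Q1(Q) = a·Q1(Z)+b = 18.2, Q3(Q) = a·Q3(Z)+b = 34.6.

Q1(Q) = 18.2, Q3(Q) = 34.6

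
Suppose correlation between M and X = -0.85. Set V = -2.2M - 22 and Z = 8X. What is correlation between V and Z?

Linear rescalings preserve |correlation|; the slopes -2.2 and 8 have opposite signs, so the correlation flips sign: correlation between V and Z = −correlation between M and X = 0.85.

correlation between V and Z = 0.85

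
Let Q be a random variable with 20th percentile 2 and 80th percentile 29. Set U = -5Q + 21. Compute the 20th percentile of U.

Since a = -5 < 0 the transformation is decreasing, reversing order: the 20th percentile of U corresponds to the 80th percentile of Q.
So P_{20}(U) = a·P_{80}(Q) + b = (-5)·29 + 21 = -124.

20th percentile of U = -124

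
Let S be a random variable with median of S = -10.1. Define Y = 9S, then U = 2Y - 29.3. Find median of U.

median of Y = 9·(-10.1) = -90.9.
median of U = 2·(-90.9) + (-29.3) = -211.1.

median of U = -211.1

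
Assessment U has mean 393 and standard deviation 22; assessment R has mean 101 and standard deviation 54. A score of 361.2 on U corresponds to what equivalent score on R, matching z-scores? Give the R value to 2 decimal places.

z = (361.2 − 393)/22 ≈ -1.4455.
R = 101 + z·54 = 101 + (361.2 − 393)·54/22 ≈ 22.95.

R = 22.95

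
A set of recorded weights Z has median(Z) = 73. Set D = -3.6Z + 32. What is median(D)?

A linear map preserves order up to sign, so median(D) = a·median(Z) + b = (-3.6)·73 + 32 = -230.8.

median(D) = -230.8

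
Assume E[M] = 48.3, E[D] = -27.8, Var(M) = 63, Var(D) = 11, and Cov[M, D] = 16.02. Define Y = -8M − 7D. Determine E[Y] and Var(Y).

E[Y] = (-8)·E[M] + (-7)·E[D] = (-8)·48.3 + (-7)·(-27.8) = -191.8.
Var(Y) = a²·Var(M) + b²·Var(D) + 2ab·Cov[M, D] with a = -8, b = -7.
= (-8)²·63 + (-7)²·11 + 2·(-8)·(-7)·16.02
= 4032 + 539 + 1794.24 = 6365.24.

E[Y] = -191.8, Var(Y) = 6365.24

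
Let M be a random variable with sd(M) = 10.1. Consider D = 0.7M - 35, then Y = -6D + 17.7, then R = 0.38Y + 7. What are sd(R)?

sd(D) = |0.7|·10.1 = 7.07.
sd(Y) = |-6|·7.07 = 42.42.
sd(R) = |0.38|·42.42 = 16.1196.

sd(R) = 16.1196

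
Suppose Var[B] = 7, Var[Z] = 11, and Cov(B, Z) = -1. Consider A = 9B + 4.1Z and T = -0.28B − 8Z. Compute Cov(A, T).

Cov(A, T) = -305.292

By bilinearity, Cov(A, T) = ac·Var[B] + bd·Var[Z] + (ad+bc)·Cov(B, Z), with a=9, b=4.1, c=-0.28, d=-8.
ac·Var[B] = 9·(-0.28)·7 = -17.64
bd·Var[Z] = 4.1·(-8)·11 = -360.8
(ad+bc)·Cov(B, Z) = (-73.148)·(-1) = 73.148
Cov(A, T) = -17.64 + (-360.8) + 73.148 = -305.292.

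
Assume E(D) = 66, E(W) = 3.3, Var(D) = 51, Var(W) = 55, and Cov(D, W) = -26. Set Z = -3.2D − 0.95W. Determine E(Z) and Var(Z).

E(Z) = -214.335, Var(Z) = 413.7975

E(Z) = (-3.2)·E(D) + (-0.95)·E(W) = (-3.2)·66 + (-0.95)·3.3 = -214.335.
Var(Z) = a²·Var(D) + b²·Var(W) + 2ab·Cov(D, W) with a = -3.2, b = -0.95.
= (-3.2)²·51 + (-0.95)²·55 + 2·(-3.2)·(-0.95)·(-26)
= 522.24 + 49.6375 + (-158.08) = 413.7975.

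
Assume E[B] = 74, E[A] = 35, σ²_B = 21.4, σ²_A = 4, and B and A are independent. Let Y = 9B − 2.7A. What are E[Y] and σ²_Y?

E[Y] = 9·E[B] + (-2.7)·E[A] = 9·74 + (-2.7)·35 = 571.5.
σ²_Y = a²·σ²_B + b²·σ²_A + 2ab·covariance of B and A with a = 9, b = -2.7.
Independence gives covariance of B and A = 0.
= 9²·21.4 + (-2.7)²·4 + 2·9·(-2.7)·0
= 1733.4 + 29.16 + 0 = 1762.56.

E[Y] = 571.5, σ²_Y = 1762.56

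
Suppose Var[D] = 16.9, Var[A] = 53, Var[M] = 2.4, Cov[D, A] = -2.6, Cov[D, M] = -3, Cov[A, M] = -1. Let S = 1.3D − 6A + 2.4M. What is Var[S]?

Var[S] = 2001.025

Var[S] = a²·Var[D] + b²·Var[A] + c²·Var[M] + 2ab·Cov[D, A] + 2ac·Cov[D, M] + 2bc·Cov[A, M], with a = 1.3, b = -6, c = 2.4.
= 28.561 + 1908 + 13.824 + 40.56 + (-18.72) + 28.8
= 2001.025.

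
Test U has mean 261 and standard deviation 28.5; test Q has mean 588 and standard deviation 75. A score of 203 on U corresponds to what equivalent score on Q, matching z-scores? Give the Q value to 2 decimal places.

z = (203 − 261)/28.5 ≈ -2.0351.
Q = 588 + z·75 = 588 + (203 − 261)·75/28.5 ≈ 435.37.

Q = 435.37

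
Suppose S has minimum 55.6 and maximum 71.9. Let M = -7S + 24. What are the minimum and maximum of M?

min(M) = -479.3, max(M) = -365.2

a = -7 < 0, so order reverses: min(M) = a·max(S)+b = (-7)·71.9 + 24 = -479.3; max(M) = a·min(S)+b = (-7)·55.6 + 24 = -365.2.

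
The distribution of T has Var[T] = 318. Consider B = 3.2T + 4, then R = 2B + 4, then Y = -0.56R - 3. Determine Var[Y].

Var[B] = 3.2²·318 = 3256.32.
Var[R] = 2²·3256.32 = 13025.28.
Var[Y] = (-0.56)²·13025.28 = 4084.727808.

Var[Y] = 4084.727808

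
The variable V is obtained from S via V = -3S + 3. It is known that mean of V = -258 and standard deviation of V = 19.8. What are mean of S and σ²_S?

From V = -3S + 3: mean of V = a·mean of S + b, so mean of S = (mean of V − b)/a = (-258 − 3)/(-3) = 87.
σ²_V = 19.8² = 392.04.
σ²_V = a²·σ²_S, so σ²_S = 392.04/(-3)² = 43.56.

mean of S = 87, σ²_S = 43.56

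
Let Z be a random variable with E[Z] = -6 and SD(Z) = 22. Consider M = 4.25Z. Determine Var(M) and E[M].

Var(M) = 8742.25, E[M] = -25.5

M = 4.25Z is linear with a = 4.25, b = 0.
Var(Z) = 22² = 484.
Var(M) = a²·Var(Z) = 4.25²·484 = 8742.25.
E[M] = a·E[Z] + b = 4.25·(-6) = -25.5.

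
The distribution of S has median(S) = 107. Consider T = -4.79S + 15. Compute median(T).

median(T) = -497.53

A linear map preserves order up to sign, so median(T) = a·median(S) + b = (-4.79)·107 + 15 = -497.53.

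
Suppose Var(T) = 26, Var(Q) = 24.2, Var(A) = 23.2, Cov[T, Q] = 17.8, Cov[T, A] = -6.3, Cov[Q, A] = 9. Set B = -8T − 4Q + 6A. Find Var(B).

Var(B) = 4198.4

Var(B) = a²·Var(T) + b²·Var(Q) + c²·Var(A) + 2ab·Cov[T, Q] + 2ac·Cov[T, A] + 2bc·Cov[Q, A], with a = -8, b = -4, c = 6.
= 1664 + 387.2 + 835.2 + 1139.2 + 604.8 + (-432)
= 4198.4.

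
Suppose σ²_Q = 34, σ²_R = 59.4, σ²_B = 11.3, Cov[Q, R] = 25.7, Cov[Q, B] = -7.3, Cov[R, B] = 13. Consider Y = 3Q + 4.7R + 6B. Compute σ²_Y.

σ²_Y = a²·σ²_Q + b²·σ²_R + c²·σ²_B + 2ab·Cov[Q, R] + 2ac·Cov[Q, B] + 2bc·Cov[R, B], with a = 3, b = 4.7, c = 6.
= 306 + 1312.146 + 406.8 + 724.74 + (-262.8) + 733.2
= 3220.086.

σ²_Y = 3220.086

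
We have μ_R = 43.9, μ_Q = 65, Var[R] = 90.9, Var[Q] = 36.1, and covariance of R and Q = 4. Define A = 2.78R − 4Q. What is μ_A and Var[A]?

μ_A = -137.958, Var[A] = 1191.15156

μ_A = 2.78·μ_R + (-4)·μ_Q = 2.78·43.9 + (-4)·65 = -137.958.
Var[A] = a²·Var[R] + b²·Var[Q] + 2ab·covariance of R and Q with a = 2.78, b = -4.
= 2.78²·90.9 + (-4)²·36.1 + 2·2.78·(-4)·4
= 702.51156 + 577.6 + (-88.96) = 1191.15156.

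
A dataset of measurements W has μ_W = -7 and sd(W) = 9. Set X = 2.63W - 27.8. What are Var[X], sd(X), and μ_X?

X = 2.63W - 27.8 is linear with a = 2.63, b = -27.8.
Var[W] = 9² = 81.
Var[X] = a²·Var[W] = 2.63²·81 = 560.2689 (the additive constant -27.8 does not affect variance).
sd(X) = |a|·sd(W) = |2.63|·9 = 23.67.
μ_X = a·μ_W + b = 2.63·(-7) + (-27.8) = -46.21.

Var[X] = 560.2689, sd(X) = 23.67, μ_X = -46.21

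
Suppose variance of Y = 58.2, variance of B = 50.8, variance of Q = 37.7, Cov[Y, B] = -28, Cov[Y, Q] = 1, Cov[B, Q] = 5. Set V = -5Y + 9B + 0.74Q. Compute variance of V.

variance of V = 8169.64452

variance of V = a²·variance of Y + b²·variance of B + c²·variance of Q + 2ab·Cov[Y, B] + 2ac·Cov[Y, Q] + 2bc·Cov[B, Q], with a = -5, b = 9, c = 0.74.
= 1455 + 4114.8 + 20.64452 + 2520 + (-7.4) + 66.6
= 8169.64452.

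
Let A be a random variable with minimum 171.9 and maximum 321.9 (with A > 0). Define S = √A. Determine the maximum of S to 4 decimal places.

√A is increasing on this domain, so max(S) comes from max(A) = 321.9: max(S) = √(321.9) ≈ 17.9416.

max(S) = 17.9416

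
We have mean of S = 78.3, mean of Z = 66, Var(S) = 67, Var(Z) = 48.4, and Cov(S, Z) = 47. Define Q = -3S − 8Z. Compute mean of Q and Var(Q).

mean of Q = (-3)·mean of S + (-8)·mean of Z = (-3)·78.3 + (-8)·66 = -762.9.
Var(Q) = a²·Var(S) + b²·Var(Z) + 2ab·Cov(S, Z) with a = -3, b = -8.
= (-3)²·67 + (-8)²·48.4 + 2·(-3)·(-8)·47
= 603 + 3097.6 + 2256 = 5956.6.

mean of Q = -762.9, Var(Q) = 5956.6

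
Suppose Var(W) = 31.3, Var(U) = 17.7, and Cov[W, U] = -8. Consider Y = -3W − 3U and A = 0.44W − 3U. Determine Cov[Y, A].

Cov[Y, A] = 56.544

By bilinearity, Cov[Y, A] = ac·Var(W) + bd·Var(U) + (ad+bc)·Cov[W, U], with a=-3, b=-3, c=0.44, d=-3.
ac·Var(W) = (-3)·0.44·31.3 = -41.316
bd·Var(U) = (-3)·(-3)·17.7 = 159.3
(ad+bc)·Cov[W, U] = (7.68)·(-8) = -61.44
Cov[Y, A] = -41.316 + 159.3 + (-61.44) = 56.544.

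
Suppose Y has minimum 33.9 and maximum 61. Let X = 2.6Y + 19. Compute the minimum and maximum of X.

min(X) = 107.14, max(X) = 177.6

a = 2.6 > 0, so min(X) = a·min(Y)+b = 2.6·33.9 + 19 = 107.14 and max(X) = 2.6·61 + 19 = 177.6.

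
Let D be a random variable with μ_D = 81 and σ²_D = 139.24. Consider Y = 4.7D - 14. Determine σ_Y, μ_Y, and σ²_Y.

Y = 4.7D - 14 is linear with a = 4.7, b = -14.
σ_D = √139.24 = 11.8.
σ_Y = |a|·σ_D = |4.7|·11.8 = 55.46.
μ_Y = a·μ_D + b = 4.7·81 + (-14) = 366.7.
σ²_Y = a²·σ²_D = 4.7²·139.24 = 3075.8116 (the additive constant -14 does not affect variance).

σ_Y = 55.46, μ_Y = 366.7, σ²_Y = 3075.8116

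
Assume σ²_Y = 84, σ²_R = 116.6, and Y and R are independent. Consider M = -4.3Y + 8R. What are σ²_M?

σ²_M = 9015.56

σ²_M = a²·σ²_Y + b²·σ²_R + 2ab·Cov(Y, R) with a = -4.3, b = 8.
Independence gives Cov(Y, R) = 0.
= (-4.3)²·84 + 8²·116.6 + 2·(-4.3)·8·0
= 1553.16 + 7462.4 + 0 = 9015.56.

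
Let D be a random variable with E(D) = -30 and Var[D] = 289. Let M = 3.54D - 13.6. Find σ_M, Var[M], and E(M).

σ_M = 60.18, Var[M] = 3621.6324, E(M) = -119.8

M = 3.54D - 13.6 is linear with a = 3.54, b = -13.6.
σ_D = √289 = 17.
σ_M = |a|·σ_D = |3.54|·17 = 60.18.
Var[M] = a²·Var[D] = 3.54²·289 = 3621.6324 (the additive constant -13.6 does not affect variance).
E(M) = a·E(D) + b = 3.54·(-30) + (-13.6) = -119.8.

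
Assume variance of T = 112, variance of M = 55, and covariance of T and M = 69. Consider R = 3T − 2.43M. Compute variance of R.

variance of R = 326.7495

variance of R = a²·variance of T + b²·variance of M + 2ab·covariance of T and M with a = 3, b = -2.43.
= 3²·112 + (-2.43)²·55 + 2·3·(-2.43)·69
= 1008 + 324.7695 + (-1006.02) = 326.7495.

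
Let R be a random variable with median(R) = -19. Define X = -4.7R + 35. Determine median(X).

A linear map preserves order up to sign, so median(X) = a·median(R) + b = (-4.7)·(-19) + 35 = 124.3.

median(X) = 124.3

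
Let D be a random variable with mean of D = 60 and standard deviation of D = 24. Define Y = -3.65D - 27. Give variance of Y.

variance of Y = 7673.76

Y = -3.65D - 27 is linear with a = -3.65, b = -27.
variance of D = 24² = 576.
variance of Y = a²·variance of D = (-3.65)²·576 = 7673.76 (the additive constant -27 does not affect variance).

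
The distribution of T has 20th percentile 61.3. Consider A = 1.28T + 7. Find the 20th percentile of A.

Since a = 1.28 > 0 the transformation is increasing, so the 20th percentile of A = a·(P_{20} of T) + b = 1.28·61.3 + 7 = 85.464.

20th percentile of A = 85.464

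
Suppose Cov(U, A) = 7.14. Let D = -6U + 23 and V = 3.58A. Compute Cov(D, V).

Cov(D, V) = a·c·Cov(U, A) = (-6)·3.58·7.14 = -153.3672. Additive constants drop out.

Cov(D, V) = -153.3672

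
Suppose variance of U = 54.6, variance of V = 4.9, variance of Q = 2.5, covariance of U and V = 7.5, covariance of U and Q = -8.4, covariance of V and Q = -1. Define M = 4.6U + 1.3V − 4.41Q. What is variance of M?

variance of M = 1654.20805

variance of M = a²·variance of U + b²·variance of V + c²·variance of Q + 2ab·covariance of U and V + 2ac·covariance of U and Q + 2bc·covariance of V and Q, with a = 4.6, b = 1.3, c = -4.41.
= 1155.336 + 8.281 + 48.62025 + 89.7 + 340.8048 + 11.466
= 1654.20805.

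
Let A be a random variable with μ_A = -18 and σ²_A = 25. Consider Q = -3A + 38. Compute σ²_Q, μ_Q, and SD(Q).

Q = -3A + 38 is linear with a = -3, b = 38.
σ²_Q = a²·σ²_A = (-3)²·25 = 225 (the additive constant 38 does not affect variance).
μ_Q = a·μ_A + b = (-3)·(-18) + 38 = 92.
SD(A) = √25 = 5.
SD(Q) = |a|·SD(A) = |-3|·5 = 15.

σ²_Q = 225, μ_Q = 92, SD(Q) = 15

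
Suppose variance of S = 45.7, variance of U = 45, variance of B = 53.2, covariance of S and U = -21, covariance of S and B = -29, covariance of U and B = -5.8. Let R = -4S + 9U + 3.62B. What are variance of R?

variance of R = 7047.26608

variance of R = a²·variance of S + b²·variance of U + c²·variance of B + 2ab·covariance of S and U + 2ac·covariance of S and B + 2bc·covariance of U and B, with a = -4, b = 9, c = 3.62.
= 731.2 + 3645 + 697.15408 + 1512 + 839.84 + (-377.928)
= 7047.26608.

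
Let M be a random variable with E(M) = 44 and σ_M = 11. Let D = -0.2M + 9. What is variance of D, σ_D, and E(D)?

D = -0.2M + 9 is linear with a = -0.2, b = 9.
variance of M = 11² = 121.
variance of D = a²·variance of M = (-0.2)²·121 = 4.84 (the additive constant 9 does not affect variance).
σ_D = |a|·σ_M = |-0.2|·11 = 2.2.
E(D) = a·E(M) + b = (-0.2)·44 + 9 = 0.2.

variance of D = 4.84, σ_D = 2.2, E(D) = 0.2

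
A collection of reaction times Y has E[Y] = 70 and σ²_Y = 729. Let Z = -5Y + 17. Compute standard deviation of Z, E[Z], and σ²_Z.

standard deviation of Z = 135, E[Z] = -333, σ²_Z = 18225

Z = -5Y + 17 is linear with a = -5, b = 17.
standard deviation of Y = √729 = 27.
standard deviation of Z = |a|·standard deviation of Y = |-5|·27 = 135.
E[Z] = a·E[Y] + b = (-5)·70 + 17 = -333.
σ²_Z = a²·σ²_Y = (-5)²·729 = 18225 (the additive constant 17 does not affect variance).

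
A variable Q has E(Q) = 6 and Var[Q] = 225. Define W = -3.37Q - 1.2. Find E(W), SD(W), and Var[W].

E(W) = -21.42, SD(W) = 50.55, Var[W] = 2555.3025

W = -3.37Q - 1.2 is linear with a = -3.37, b = -1.2.
E(W) = a·E(Q) + b = (-3.37)·6 + (-1.2) = -21.42.
SD(Q) = √225 = 15.
SD(W) = |a|·SD(Q) = |-3.37|·15 = 50.55.
Var[W] = a²·Var[Q] = (-3.37)²·225 = 2555.3025 (the additive constant -1.2 does not affect variance).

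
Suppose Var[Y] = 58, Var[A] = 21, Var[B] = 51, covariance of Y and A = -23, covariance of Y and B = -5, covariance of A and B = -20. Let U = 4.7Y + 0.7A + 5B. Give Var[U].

Var[U] = a²·Var[Y] + b²·Var[A] + c²·Var[B] + 2ab·covariance of Y and A + 2ac·covariance of Y and B + 2bc·covariance of A and B, with a = 4.7, b = 0.7, c = 5.
= 1281.22 + 10.29 + 1275 + (-151.34) + (-235) + (-140)
= 2040.17.

Var[U] = 2040.17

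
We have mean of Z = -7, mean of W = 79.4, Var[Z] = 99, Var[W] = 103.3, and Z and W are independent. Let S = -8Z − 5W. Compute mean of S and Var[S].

mean of S = -341, Var[S] = 8918.5

mean of S = (-8)·mean of Z + (-5)·mean of W = (-8)·(-7) + (-5)·79.4 = -341.
Var[S] = a²·Var[Z] + b²·Var[W] + 2ab·covariance of Z and W with a = -8, b = -5.
Independence gives covariance of Z and W = 0.
= (-8)²·99 + (-5)²·103.3 + 2·(-8)·(-5)·0
= 6336 + 2582.5 + 0 = 8918.5.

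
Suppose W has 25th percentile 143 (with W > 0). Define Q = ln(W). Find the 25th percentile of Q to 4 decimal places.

ln(W) is increasing, so P_{25}(Q) = g(P_{25}(W)) ≈ 4.9628.

25th percentile of Q = 4.9628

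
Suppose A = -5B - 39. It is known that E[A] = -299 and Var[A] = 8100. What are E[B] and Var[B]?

E[B] = 52, Var[B] = 324

From A = -5B - 39: E[A] = a·E[B] + b, so E[B] = (E[A] − b)/a = (-299 − (-39))/(-5) = 52.
Var[A] = a²·Var[B], so Var[B] = 8100/(-5)² = 324.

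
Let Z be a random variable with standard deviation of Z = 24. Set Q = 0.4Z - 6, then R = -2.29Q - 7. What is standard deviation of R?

standard deviation of Q = |0.4|·24 = 9.6.
standard deviation of R = |-2.29|·9.6 = 21.984.

standard deviation of R = 21.984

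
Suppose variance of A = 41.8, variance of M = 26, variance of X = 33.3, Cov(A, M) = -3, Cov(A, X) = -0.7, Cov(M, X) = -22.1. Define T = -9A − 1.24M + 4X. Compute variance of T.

variance of T = 4161.2496

variance of T = a²·variance of A + b²·variance of M + c²·variance of X + 2ab·Cov(A, M) + 2ac·Cov(A, X) + 2bc·Cov(M, X), with a = -9, b = -1.24, c = 4.
= 3385.8 + 39.9776 + 532.8 + (-66.96) + 50.4 + 219.232
= 4161.2496.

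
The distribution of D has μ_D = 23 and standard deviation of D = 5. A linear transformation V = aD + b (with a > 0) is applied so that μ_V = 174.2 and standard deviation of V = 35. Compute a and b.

standard deviation of V = a·standard deviation of D (a > 0), so a = 35/5 = 7.
μ_V = a·μ_D + b, so b = 174.2 − 7·23 = 13.2.

a = 7, b = 13.2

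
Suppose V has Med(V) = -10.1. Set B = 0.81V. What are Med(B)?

Med(B) = -8.181

A linear map preserves order up to sign, so Med(B) = a·Med(V) + b = 0.81·(-10.1) = -8.181.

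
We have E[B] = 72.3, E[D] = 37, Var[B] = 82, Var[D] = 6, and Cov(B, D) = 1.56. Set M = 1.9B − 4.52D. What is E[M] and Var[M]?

E[M] = 1.9·E[B] + (-4.52)·E[D] = 1.9·72.3 + (-4.52)·37 = -29.87.
Var[M] = a²·Var[B] + b²·Var[D] + 2ab·Cov(B, D) with a = 1.9, b = -4.52.
= 1.9²·82 + (-4.52)²·6 + 2·1.9·(-4.52)·1.56
= 296.02 + 122.5824 + (-26.79456) = 391.80784.

E[M] = -29.87, Var[M] = 391.80784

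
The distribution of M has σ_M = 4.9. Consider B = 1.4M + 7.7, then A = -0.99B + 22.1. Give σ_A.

σ_A = 6.7914

σ_B = |1.4|·4.9 = 6.86.
σ_A = |-0.99|·6.86 = 6.7914.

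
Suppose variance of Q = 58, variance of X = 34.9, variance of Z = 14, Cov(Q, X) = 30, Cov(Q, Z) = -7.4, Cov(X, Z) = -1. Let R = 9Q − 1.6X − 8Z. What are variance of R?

variance of R = a²·variance of Q + b²·variance of X + c²·variance of Z + 2ab·Cov(Q, X) + 2ac·Cov(Q, Z) + 2bc·Cov(X, Z), with a = 9, b = -1.6, c = -8.
= 4698 + 89.344 + 896 + (-864) + 1065.6 + (-25.6)
= 5859.344.

variance of R = 5859.344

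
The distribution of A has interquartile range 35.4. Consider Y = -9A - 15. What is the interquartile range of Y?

IQR(Y) = 318.6

Under Y = aA + b, IQR(Y) = |a|·IQR(A) = |-9|·35.4 = 318.6 (shifts cancel; spread scales by |a|).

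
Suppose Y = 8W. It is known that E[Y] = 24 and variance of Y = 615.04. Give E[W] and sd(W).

E[W] = 3, sd(W) = 3.1

From Y = 8W: E[Y] = a·E[W] + b, so E[W] = (E[Y] − b)/a = (24 − 0)/8 = 3.
sd(Y) = √615.04 = 24.8.
sd(Y) = |a|·sd(W), so sd(W) = 24.8/|8| = 3.1.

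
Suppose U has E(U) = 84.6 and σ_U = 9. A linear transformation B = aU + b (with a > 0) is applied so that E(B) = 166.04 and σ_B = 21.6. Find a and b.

σ_B = a·σ_U (a > 0), so a = 21.6/9 = 2.4.
E(B) = a·E(U) + b, so b = 166.04 − 2.4·84.6 = -37.

a = 2.4, b = -37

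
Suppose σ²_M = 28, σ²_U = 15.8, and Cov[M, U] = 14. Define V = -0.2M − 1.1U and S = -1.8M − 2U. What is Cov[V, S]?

By bilinearity, Cov[V, S] = ac·σ²_M + bd·σ²_U + (ad+bc)·Cov[M, U], with a=-0.2, b=-1.1, c=-1.8, d=-2.
ac·σ²_M = (-0.2)·(-1.8)·28 = 10.08
bd·σ²_U = (-1.1)·(-2)·15.8 = 34.76
(ad+bc)·Cov[M, U] = (2.38)·14 = 33.32
Cov[V, S] = 10.08 + 34.76 + 33.32 = 78.16.

Cov[V, S] = 78.16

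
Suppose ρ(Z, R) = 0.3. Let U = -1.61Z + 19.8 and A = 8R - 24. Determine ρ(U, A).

Linear rescalings preserve |correlation|; the slopes -1.61 and 8 have opposite signs, so the correlation flips sign: ρ(U, A) = −ρ(Z, R) = -0.3.

ρ(U, A) = -0.3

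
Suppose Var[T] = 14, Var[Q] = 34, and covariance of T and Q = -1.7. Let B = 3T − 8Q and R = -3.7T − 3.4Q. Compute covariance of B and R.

By bilinearity, covariance of B and R = ac·Var[T] + bd·Var[Q] + (ad+bc)·covariance of T and Q, with a=3, b=-8, c=-3.7, d=-3.4.
ac·Var[T] = 3·(-3.7)·14 = -155.4
bd·Var[Q] = (-8)·(-3.4)·34 = 924.8
(ad+bc)·covariance of T and Q = (19.4)·(-1.7) = -32.98
covariance of B and R = -155.4 + 924.8 + (-32.98) = 736.42.

covariance of B and R = 736.42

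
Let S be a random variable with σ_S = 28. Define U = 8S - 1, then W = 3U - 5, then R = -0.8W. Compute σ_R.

σ_U = |8|·28 = 224.
σ_W = |3|·224 = 672.
σ_R = |-0.8|·672 = 537.6.

σ_R = 537.6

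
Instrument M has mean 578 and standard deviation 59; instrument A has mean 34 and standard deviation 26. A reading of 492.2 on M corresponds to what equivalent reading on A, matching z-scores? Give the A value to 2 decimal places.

z = (492.2 − 578)/59 ≈ -1.4542.
A = 34 + z·26 = 34 + (492.2 − 578)·26/59 ≈ -3.81.

A = -3.81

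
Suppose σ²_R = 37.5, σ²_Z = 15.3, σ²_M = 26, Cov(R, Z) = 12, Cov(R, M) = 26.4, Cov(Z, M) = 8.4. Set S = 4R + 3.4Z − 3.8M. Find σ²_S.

σ²_S = a²·σ²_R + b²·σ²_Z + c²·σ²_M + 2ab·Cov(R, Z) + 2ac·Cov(R, M) + 2bc·Cov(Z, M), with a = 4, b = 3.4, c = -3.8.
= 600 + 176.868 + 375.44 + 326.4 + (-802.56) + (-217.056)
= 459.092.

σ²_S = 459.092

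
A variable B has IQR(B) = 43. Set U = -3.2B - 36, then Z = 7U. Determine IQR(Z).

IQR(U) = |-3.2|·43 = 137.6.
IQR(Z) = |7|·137.6 = 963.2.

IQR(Z) = 963.2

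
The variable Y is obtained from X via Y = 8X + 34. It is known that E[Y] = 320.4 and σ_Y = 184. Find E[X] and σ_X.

From Y = 8X + 34: E[Y] = a·E[X] + b, so E[X] = (E[Y] − b)/a = (320.4 − 34)/8 = 35.8.
σ_Y = |a|·σ_X, so σ_X = 184/|8| = 23.

E[X] = 35.8, σ_X = 23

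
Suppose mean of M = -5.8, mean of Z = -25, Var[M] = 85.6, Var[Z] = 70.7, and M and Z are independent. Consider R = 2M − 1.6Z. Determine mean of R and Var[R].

mean of R = 28.4, Var[R] = 523.392

mean of R = 2·mean of M + (-1.6)·mean of Z = 2·(-5.8) + (-1.6)·(-25) = 28.4.
Var[R] = a²·Var[M] + b²·Var[Z] + 2ab·Cov(M, Z) with a = 2, b = -1.6.
Independence gives Cov(M, Z) = 0.
= 2²·85.6 + (-1.6)²·70.7 + 2·2·(-1.6)·0
= 342.4 + 180.992 + 0 = 523.392.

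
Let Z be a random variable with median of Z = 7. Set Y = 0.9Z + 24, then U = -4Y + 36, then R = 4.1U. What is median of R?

median of R = -349.32

median of Y = 0.9·7 + 24 = 30.3.
median of U = (-4)·30.3 + 36 = -85.2.
median of R = 4.1·(-85.2) = -349.32.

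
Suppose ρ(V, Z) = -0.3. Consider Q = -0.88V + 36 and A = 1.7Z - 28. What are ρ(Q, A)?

Linear rescalings preserve |correlation|; the slopes -0.88 and 1.7 have opposite signs, so the correlation flips sign: ρ(Q, A) = −ρ(V, Z) = 0.3.

ρ(Q, A) = 0.3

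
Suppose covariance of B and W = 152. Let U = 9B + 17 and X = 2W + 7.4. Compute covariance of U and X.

covariance of U and X = 2736

covariance of U and X = a·c·covariance of B and W = 9·2·152 = 2736. Additive constants drop out.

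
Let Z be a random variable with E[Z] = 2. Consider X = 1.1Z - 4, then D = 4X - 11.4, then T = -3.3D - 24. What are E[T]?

E[X] = 1.1·2 + (-4) = -1.8.
E[D] = 4·(-1.8) + (-11.4) = -18.6.
E[T] = (-3.3)·(-18.6) + (-24) = 37.38.

E[T] = 37.38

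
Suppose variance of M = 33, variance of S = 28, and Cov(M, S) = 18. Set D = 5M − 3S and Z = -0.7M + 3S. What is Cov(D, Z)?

By bilinearity, Cov(D, Z) = ac·variance of M + bd·variance of S + (ad+bc)·Cov(M, S), with a=5, b=-3, c=-0.7, d=3.
ac·variance of M = 5·(-0.7)·33 = -115.5
bd·variance of S = (-3)·3·28 = -252
(ad+bc)·Cov(M, S) = (17.1)·18 = 307.8
Cov(D, Z) = -115.5 + (-252) + 307.8 = -59.7.

Cov(D, Z) = -59.7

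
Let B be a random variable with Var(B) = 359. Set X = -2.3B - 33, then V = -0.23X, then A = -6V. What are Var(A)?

Var(A) = 3616.665084

Var(X) = (-2.3)²·359 = 1899.11.
Var(V) = (-0.23)²·1899.11 = 100.462919.
Var(A) = (-6)²·100.462919 = 3616.665084.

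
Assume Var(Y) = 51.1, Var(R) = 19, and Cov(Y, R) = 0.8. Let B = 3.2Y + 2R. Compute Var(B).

Var(B) = a²·Var(Y) + b²·Var(R) + 2ab·Cov(Y, R) with a = 3.2, b = 2.
= 3.2²·51.1 + 2²·19 + 2·3.2·2·0.8
= 523.264 + 76 + 10.24 = 609.504.

Var(B) = 609.504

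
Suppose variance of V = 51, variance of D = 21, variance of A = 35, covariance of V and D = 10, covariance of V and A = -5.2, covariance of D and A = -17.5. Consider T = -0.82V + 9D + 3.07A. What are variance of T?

variance of T = 976.69486

variance of T = a²·variance of V + b²·variance of D + c²·variance of A + 2ab·covariance of V and D + 2ac·covariance of V and A + 2bc·covariance of D and A, with a = -0.82, b = 9, c = 3.07.
= 34.2924 + 1701 + 329.8715 + (-147.6) + 26.18096 + (-967.05)
= 976.69486.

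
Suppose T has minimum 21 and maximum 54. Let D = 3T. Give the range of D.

Range of T = 54 − 21 = 33.
Range(D) = |a|·Range(T) = |3|·33 = 99.

Range(D) = 99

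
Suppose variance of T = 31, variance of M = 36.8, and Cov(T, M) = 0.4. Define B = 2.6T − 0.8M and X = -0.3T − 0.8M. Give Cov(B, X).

Cov(B, X) = -1.364

By bilinearity, Cov(B, X) = ac·variance of T + bd·variance of M + (ad+bc)·Cov(T, M), with a=2.6, b=-0.8, c=-0.3, d=-0.8.
ac·variance of T = 2.6·(-0.3)·31 = -24.18
bd·variance of M = (-0.8)·(-0.8)·36.8 = 23.552
(ad+bc)·Cov(T, M) = (-1.84)·0.4 = -0.736
Cov(B, X) = -24.18 + 23.552 + (-0.736) = -1.364.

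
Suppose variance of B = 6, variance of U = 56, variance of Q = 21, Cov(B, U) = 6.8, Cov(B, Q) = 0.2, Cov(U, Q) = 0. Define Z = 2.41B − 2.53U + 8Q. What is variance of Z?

variance of Z = 1662.08772

variance of Z = a²·variance of B + b²·variance of U + c²·variance of Q + 2ab·Cov(B, U) + 2ac·Cov(B, Q) + 2bc·Cov(U, Q), with a = 2.41, b = -2.53, c = 8.
= 34.8486 + 358.4504 + 1344 + (-82.92328) + 7.712 + 0
= 1662.08772.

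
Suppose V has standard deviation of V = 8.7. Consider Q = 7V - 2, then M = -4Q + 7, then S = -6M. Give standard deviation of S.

standard deviation of Q = |7|·8.7 = 60.9.
standard deviation of M = |-4|·60.9 = 243.6.
standard deviation of S = |-6|·243.6 = 1461.6.

standard deviation of S = 1461.6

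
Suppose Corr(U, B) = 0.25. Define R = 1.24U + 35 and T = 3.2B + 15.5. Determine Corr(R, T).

Corr(R, T) = 0.25

Linear rescalings preserve correlation up to sign; here the slopes 1.24 and 3.2 have the same sign, so Corr(R, T) = Corr(U, B) = 0.25.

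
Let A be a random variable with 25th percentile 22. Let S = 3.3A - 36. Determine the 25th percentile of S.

25th percentile of S = 36.6

Since a = 3.3 > 0 the transformation is increasing, so the 25th percentile of S = a·(P_{25} of A) + b = 3.3·22 + (-36) = 36.6.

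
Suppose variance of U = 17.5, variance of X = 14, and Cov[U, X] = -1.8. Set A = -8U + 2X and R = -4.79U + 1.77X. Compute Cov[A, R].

By bilinearity, Cov[A, R] = ac·variance of U + bd·variance of X + (ad+bc)·Cov[U, X], with a=-8, b=2, c=-4.79, d=1.77.
ac·variance of U = (-8)·(-4.79)·17.5 = 670.6
bd·variance of X = 2·1.77·14 = 49.56
(ad+bc)·Cov[U, X] = (-23.74)·(-1.8) = 42.732
Cov[A, R] = 670.6 + 49.56 + 42.732 = 762.892.

Cov[A, R] = 762.892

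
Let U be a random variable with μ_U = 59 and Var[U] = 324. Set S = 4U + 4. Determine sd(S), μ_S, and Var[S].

sd(S) = 72, μ_S = 240, Var[S] = 5184

S = 4U + 4 is linear with a = 4, b = 4.
sd(U) = √324 = 18.
sd(S) = |a|·sd(U) = |4|·18 = 72.
μ_S = a·μ_U + b = 4·59 + 4 = 240.
Var[S] = a²·Var[U] = 4²·324 = 5184 (the additive constant 4 does not affect variance).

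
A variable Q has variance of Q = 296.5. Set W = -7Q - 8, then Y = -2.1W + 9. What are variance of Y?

variance of W = (-7)²·296.5 = 14528.5.
variance of Y = (-2.1)²·14528.5 = 64070.685.

variance of Y = 64070.685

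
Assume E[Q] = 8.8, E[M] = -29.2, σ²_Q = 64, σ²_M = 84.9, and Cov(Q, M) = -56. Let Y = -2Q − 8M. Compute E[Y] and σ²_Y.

E[Y] = 216, σ²_Y = 3897.6

E[Y] = (-2)·E[Q] + (-8)·E[M] = (-2)·8.8 + (-8)·(-29.2) = 216.
σ²_Y = a²·σ²_Q + b²·σ²_M + 2ab·Cov(Q, M) with a = -2, b = -8.
= (-2)²·64 + (-8)²·84.9 + 2·(-2)·(-8)·(-56)
= 256 + 5433.6 + (-1792) = 3897.6.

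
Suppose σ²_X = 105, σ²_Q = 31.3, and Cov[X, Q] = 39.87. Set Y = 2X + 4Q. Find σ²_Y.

σ²_Y = a²·σ²_X + b²·σ²_Q + 2ab·Cov[X, Q] with a = 2, b = 4.
= 2²·105 + 4²·31.3 + 2·2·4·39.87
= 420 + 500.8 + 637.92 = 1558.72.

σ²_Y = 1558.72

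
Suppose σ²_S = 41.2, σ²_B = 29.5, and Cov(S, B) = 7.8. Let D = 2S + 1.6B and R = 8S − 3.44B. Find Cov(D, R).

By bilinearity, Cov(D, R) = ac·σ²_S + bd·σ²_B + (ad+bc)·Cov(S, B), with a=2, b=1.6, c=8, d=-3.44.
ac·σ²_S = 2·8·41.2 = 659.2
bd·σ²_B = 1.6·(-3.44)·29.5 = -162.368
(ad+bc)·Cov(S, B) = (5.92)·7.8 = 46.176
Cov(D, R) = 659.2 + (-162.368) + 46.176 = 543.008.

Cov(D, R) = 543.008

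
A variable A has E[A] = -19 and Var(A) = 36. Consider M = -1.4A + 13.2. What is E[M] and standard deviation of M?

M = -1.4A + 13.2 is linear with a = -1.4, b = 13.2.
E[M] = a·E[A] + b = (-1.4)·(-19) + 13.2 = 39.8.
standard deviation of A = √36 = 6.
standard deviation of M = |a|·standard deviation of A = |-1.4|·6 = 8.4.

E[M] = 39.8, standard deviation of M = 8.4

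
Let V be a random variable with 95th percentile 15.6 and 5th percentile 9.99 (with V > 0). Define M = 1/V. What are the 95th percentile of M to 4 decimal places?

1/V is decreasing on V > 0, so percentile order reverses: P_{95}(M) uses P_{5}(V) = 9.99.
P_{95}(M) = 1/9.99 ≈ 0.1001.

95th percentile of M = 0.1001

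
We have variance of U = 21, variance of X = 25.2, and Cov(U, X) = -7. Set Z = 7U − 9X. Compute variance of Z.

variance of Z = a²·variance of U + b²·variance of X + 2ab·Cov(U, X) with a = 7, b = -9.
= 7²·21 + (-9)²·25.2 + 2·7·(-9)·(-7)
= 1029 + 2041.2 + 882 = 3952.2.

variance of Z = 3952.2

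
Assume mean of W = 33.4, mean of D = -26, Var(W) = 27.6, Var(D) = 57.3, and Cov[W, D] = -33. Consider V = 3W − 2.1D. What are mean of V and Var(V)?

mean of V = 3·mean of W + (-2.1)·mean of D = 3·33.4 + (-2.1)·(-26) = 154.8.
Var(V) = a²·Var(W) + b²·Var(D) + 2ab·Cov[W, D] with a = 3, b = -2.1.
= 3²·27.6 + (-2.1)²·57.3 + 2·3·(-2.1)·(-33)
= 248.4 + 252.693 + 415.8 = 916.893.

mean of V = 154.8, Var(V) = 916.893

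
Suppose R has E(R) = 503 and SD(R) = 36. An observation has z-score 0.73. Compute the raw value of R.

R = E(R) + z·SD(R) = 503 + 0.73·36 = 529.28.

R = 529.28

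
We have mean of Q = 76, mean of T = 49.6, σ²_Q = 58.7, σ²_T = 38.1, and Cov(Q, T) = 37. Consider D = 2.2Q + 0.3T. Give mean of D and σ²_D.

mean of D = 2.2·mean of Q + 0.3·mean of T = 2.2·76 + 0.3·49.6 = 182.08.
σ²_D = a²·σ²_Q + b²·σ²_T + 2ab·Cov(Q, T) with a = 2.2, b = 0.3.
= 2.2²·58.7 + 0.3²·38.1 + 2·2.2·0.3·37
= 284.108 + 3.429 + 48.84 = 336.377.

mean of D = 182.08, σ²_D = 336.377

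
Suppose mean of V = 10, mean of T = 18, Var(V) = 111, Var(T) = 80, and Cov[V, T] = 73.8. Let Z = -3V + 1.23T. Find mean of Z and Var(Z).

mean of Z = (-3)·mean of V + 1.23·mean of T = (-3)·10 + 1.23·18 = -7.86.
Var(Z) = a²·Var(V) + b²·Var(T) + 2ab·Cov[V, T] with a = -3, b = 1.23.
= (-3)²·111 + 1.23²·80 + 2·(-3)·1.23·73.8
= 999 + 121.032 + (-544.644) = 575.388.

mean of Z = -7.86, Var(Z) = 575.388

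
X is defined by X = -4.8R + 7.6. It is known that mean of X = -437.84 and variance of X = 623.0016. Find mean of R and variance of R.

mean of R = 92.8, variance of R = 27.04

From X = -4.8R + 7.6: mean of X = a·mean of R + b, so mean of R = (mean of X − b)/a = (-437.84 − 7.6)/(-4.8) = 92.8.
variance of X = a²·variance of R, so variance of R = 623.0016/(-4.8)² = 27.04.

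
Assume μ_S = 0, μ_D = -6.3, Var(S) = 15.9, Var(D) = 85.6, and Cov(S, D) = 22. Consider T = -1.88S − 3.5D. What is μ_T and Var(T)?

μ_T = 22.05, Var(T) = 1394.31696

μ_T = (-1.88)·μ_S + (-3.5)·μ_D = (-1.88)·0 + (-3.5)·(-6.3) = 22.05.
Var(T) = a²·Var(S) + b²·Var(D) + 2ab·Cov(S, D) with a = -1.88, b = -3.5.
= (-1.88)²·15.9 + (-3.5)²·85.6 + 2·(-1.88)·(-3.5)·22
= 56.19696 + 1048.6 + 289.52 = 1394.31696.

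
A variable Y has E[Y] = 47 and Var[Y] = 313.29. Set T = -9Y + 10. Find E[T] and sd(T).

E[T] = -413, sd(T) = 159.3

T = -9Y + 10 is linear with a = -9, b = 10.
E[T] = a·E[Y] + b = (-9)·47 + 10 = -413.
sd(Y) = √313.29 = 17.7.
sd(T) = |a|·sd(Y) = |-9|·17.7 = 159.3.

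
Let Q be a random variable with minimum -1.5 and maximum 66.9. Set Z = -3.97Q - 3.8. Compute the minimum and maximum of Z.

a = -3.97 < 0, so order reverses: min(Z) = a·max(Q)+b = (-3.97)·66.9 + (-3.8) = -269.393; max(Z) = a·min(Q)+b = (-3.97)·(-1.5) + (-3.8) = 2.155.

min(Z) = -269.393, max(Z) = 2.155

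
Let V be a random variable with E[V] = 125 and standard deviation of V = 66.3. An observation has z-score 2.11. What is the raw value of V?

V = 264.893

V = E[V] + z·standard deviation of V = 125 + 2.11·66.3 = 264.893.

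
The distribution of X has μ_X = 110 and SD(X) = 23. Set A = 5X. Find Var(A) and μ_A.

A = 5X is linear with a = 5, b = 0.
Var(X) = 23² = 529.
Var(A) = a²·Var(X) = 5²·529 = 13225.
μ_A = a·μ_X + b = 5·110 = 550.

Var(A) = 13225, μ_A = 550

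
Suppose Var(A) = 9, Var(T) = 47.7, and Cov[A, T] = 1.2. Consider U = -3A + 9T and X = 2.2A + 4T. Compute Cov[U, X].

By bilinearity, Cov[U, X] = ac·Var(A) + bd·Var(T) + (ad+bc)·Cov[A, T], with a=-3, b=9, c=2.2, d=4.
ac·Var(A) = (-3)·2.2·9 = -59.4
bd·Var(T) = 9·4·47.7 = 1717.2
(ad+bc)·Cov[A, T] = (7.8)·1.2 = 9.36
Cov[U, X] = -59.4 + 1717.2 + 9.36 = 1667.16.

Cov[U, X] = 1667.16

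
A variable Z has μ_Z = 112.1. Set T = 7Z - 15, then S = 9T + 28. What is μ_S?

μ_S = 6955.3

μ_T = 7·112.1 + (-15) = 769.7.
μ_S = 9·769.7 + 28 = 6955.3.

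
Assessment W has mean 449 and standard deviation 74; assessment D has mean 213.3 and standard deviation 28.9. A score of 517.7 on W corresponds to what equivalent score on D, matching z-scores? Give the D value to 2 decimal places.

D = 240.13

z = (517.7 − 449)/74 ≈ 0.9284.
D = 213.3 + z·28.9 = 213.3 + (517.7 − 449)·28.9/74 ≈ 240.13.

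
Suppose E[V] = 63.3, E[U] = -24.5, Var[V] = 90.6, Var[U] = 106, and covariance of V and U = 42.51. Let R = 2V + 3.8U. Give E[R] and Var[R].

E[R] = 2·E[V] + 3.8·E[U] = 2·63.3 + 3.8·(-24.5) = 33.5.
Var[R] = a²·Var[V] + b²·Var[U] + 2ab·covariance of V and U with a = 2, b = 3.8.
= 2²·90.6 + 3.8²·106 + 2·2·3.8·42.51
= 362.4 + 1530.64 + 646.152 = 2539.192.

E[R] = 33.5, Var[R] = 2539.192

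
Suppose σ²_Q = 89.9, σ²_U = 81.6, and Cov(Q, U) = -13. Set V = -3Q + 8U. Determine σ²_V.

σ²_V = a²·σ²_Q + b²·σ²_U + 2ab·Cov(Q, U) with a = -3, b = 8.
= (-3)²·89.9 + 8²·81.6 + 2·(-3)·8·(-13)
= 809.1 + 5222.4 + 624 = 6655.5.

σ²_V = 6655.5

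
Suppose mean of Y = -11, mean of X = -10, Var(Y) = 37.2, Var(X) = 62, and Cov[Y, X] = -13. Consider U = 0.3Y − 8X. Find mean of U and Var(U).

mean of U = 76.7, Var(U) = 4033.748

mean of U = 0.3·mean of Y + (-8)·mean of X = 0.3·(-11) + (-8)·(-10) = 76.7.
Var(U) = a²·Var(Y) + b²·Var(X) + 2ab·Cov[Y, X] with a = 0.3, b = -8.
= 0.3²·37.2 + (-8)²·62 + 2·0.3·(-8)·(-13)
= 3.348 + 3968 + 62.4 = 4033.748.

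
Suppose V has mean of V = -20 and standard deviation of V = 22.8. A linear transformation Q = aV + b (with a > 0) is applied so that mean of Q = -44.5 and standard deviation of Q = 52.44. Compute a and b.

a = 2.3, b = 1.5

standard deviation of Q = a·standard deviation of V (a > 0), so a = 52.44/22.8 = 2.3.
mean of Q = a·mean of V + b, so b = -44.5 − 2.3·(-20) = 1.5.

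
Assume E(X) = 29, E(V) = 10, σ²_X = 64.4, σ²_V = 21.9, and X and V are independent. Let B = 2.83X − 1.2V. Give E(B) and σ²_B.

E(B) = 70.07, σ²_B = 547.30916

E(B) = 2.83·E(X) + (-1.2)·E(V) = 2.83·29 + (-1.2)·10 = 70.07.
σ²_B = a²·σ²_X + b²·σ²_V + 2ab·Cov[X, V] with a = 2.83, b = -1.2.
Independence gives Cov[X, V] = 0.
= 2.83²·64.4 + (-1.2)²·21.9 + 2·2.83·(-1.2)·0
= 515.77316 + 31.536 + 0 = 547.30916.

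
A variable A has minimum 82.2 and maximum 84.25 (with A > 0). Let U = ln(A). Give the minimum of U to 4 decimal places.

min(U) = 4.4092

ln(A) is increasing on this domain, so min(U) comes from min(A) = 82.2: min(U) = ln(82.2) ≈ 4.4092.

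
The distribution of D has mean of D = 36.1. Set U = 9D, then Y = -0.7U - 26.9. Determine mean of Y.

mean of Y = -254.33

mean of U = 9·36.1 = 324.9.
mean of Y = (-0.7)·324.9 + (-26.9) = -254.33.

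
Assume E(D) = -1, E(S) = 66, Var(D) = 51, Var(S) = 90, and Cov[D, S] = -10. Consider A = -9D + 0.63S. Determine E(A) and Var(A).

E(A) = 50.58, Var(A) = 4280.121

E(A) = (-9)·E(D) + 0.63·E(S) = (-9)·(-1) + 0.63·66 = 50.58.
Var(A) = a²·Var(D) + b²·Var(S) + 2ab·Cov[D, S] with a = -9, b = 0.63.
= (-9)²·51 + 0.63²·90 + 2·(-9)·0.63·(-10)
= 4131 + 35.721 + 113.4 = 4280.121.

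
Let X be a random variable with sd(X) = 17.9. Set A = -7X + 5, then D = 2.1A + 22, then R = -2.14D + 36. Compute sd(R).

sd(R) = 563.0982

sd(A) = |-7|·17.9 = 125.3.
sd(D) = |2.1|·125.3 = 263.13.
sd(R) = |-2.14|·263.13 = 563.0982.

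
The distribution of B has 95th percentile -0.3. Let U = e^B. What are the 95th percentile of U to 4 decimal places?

95th percentile of U = 0.7408

e^B is increasing, so P_{95}(U) = g(P_{95}(B)) ≈ 0.7408.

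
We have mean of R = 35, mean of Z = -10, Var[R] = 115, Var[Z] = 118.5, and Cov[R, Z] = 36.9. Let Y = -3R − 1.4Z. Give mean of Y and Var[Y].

mean of Y = -91, Var[Y] = 1577.22

mean of Y = (-3)·mean of R + (-1.4)·mean of Z = (-3)·35 + (-1.4)·(-10) = -91.
Var[Y] = a²·Var[R] + b²·Var[Z] + 2ab·Cov[R, Z] with a = -3, b = -1.4.
= (-3)²·115 + (-1.4)²·118.5 + 2·(-3)·(-1.4)·36.9
= 1035 + 232.26 + 309.96 = 1577.22.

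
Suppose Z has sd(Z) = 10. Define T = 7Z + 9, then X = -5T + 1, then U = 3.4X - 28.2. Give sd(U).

sd(T) = |7|·10 = 70.
sd(X) = |-5|·70 = 350.
sd(U) = |3.4|·350 = 1190.

sd(U) = 1190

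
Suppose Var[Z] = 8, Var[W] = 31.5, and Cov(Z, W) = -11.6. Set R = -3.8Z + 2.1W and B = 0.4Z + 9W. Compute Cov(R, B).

By bilinearity, Cov(R, B) = ac·Var[Z] + bd·Var[W] + (ad+bc)·Cov(Z, W), with a=-3.8, b=2.1, c=0.4, d=9.
ac·Var[Z] = (-3.8)·0.4·8 = -12.16
bd·Var[W] = 2.1·9·31.5 = 595.35
(ad+bc)·Cov(Z, W) = (-33.36)·(-11.6) = 386.976
Cov(R, B) = -12.16 + 595.35 + 386.976 = 970.166.

Cov(R, B) = 970.166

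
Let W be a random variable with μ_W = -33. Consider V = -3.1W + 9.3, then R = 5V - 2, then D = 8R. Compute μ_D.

μ_V = (-3.1)·(-33) + 9.3 = 111.6.
μ_R = 5·111.6 + (-2) = 556.
μ_D = 8·556 = 4448.

μ_D = 4448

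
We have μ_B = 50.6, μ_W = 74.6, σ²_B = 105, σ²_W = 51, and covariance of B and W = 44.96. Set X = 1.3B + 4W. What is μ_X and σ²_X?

μ_X = 364.18, σ²_X = 1461.034

μ_X = 1.3·μ_B + 4·μ_W = 1.3·50.6 + 4·74.6 = 364.18.
σ²_X = a²·σ²_B + b²·σ²_W + 2ab·covariance of B and W with a = 1.3, b = 4.
= 1.3²·105 + 4²·51 + 2·1.3·4·44.96
= 177.45 + 816 + 467.584 = 1461.034.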